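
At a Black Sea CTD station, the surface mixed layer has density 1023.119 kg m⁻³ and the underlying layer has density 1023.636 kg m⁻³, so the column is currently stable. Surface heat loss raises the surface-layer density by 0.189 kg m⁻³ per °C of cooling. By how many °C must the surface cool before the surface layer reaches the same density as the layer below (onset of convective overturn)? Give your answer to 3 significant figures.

Density deficit of the surface layer: 1023.636 − 1023.119 = 0.517 kg m⁻³.
Required change = 0.517 / 0.189 = 2.74 °C.

2.74 °C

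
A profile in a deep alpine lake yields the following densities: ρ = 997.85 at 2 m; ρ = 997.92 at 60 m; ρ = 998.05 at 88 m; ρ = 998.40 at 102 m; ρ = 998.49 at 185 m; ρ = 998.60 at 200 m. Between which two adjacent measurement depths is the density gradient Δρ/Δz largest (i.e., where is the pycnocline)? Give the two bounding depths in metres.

Compute the density gradient over each adjacent pair:
  2–60 m: Δρ/Δz = 0.07/58 = 1.2 × 10⁻³ kg m⁻⁴
  60–88 m: Δρ/Δz = 0.13/28 = 4.6 × 10⁻³ kg m⁻⁴
  88–102 m: Δρ/Δz = 0.35/14 = 0.025 kg m⁻⁴
  102–185 m: Δρ/Δz = 0.09/83 = 1.1 × 10⁻³ kg m⁻⁴
  185–200 m: Δρ/Δz = 0.11/15 = 7.3 × 10⁻³ kg m⁻⁴
The largest gradient is in the 88–102 m interval — the pycnocline.

88–102 m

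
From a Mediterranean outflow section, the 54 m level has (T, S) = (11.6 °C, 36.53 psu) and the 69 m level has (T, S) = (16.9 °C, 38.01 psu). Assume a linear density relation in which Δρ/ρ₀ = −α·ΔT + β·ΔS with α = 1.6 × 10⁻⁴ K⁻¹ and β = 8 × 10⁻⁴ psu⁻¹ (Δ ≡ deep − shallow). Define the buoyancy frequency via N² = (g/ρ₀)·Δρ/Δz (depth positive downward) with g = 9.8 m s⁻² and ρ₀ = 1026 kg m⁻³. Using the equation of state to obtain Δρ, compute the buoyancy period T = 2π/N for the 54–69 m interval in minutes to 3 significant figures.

7.07 min

ΔT = +5.3 K, ΔS = +1.48 psu (deep − shallow).
Δρ/ρ₀ = −αΔT + βΔS = -8.48 × 10⁻⁴ + 1.184 × 10⁻³ = 3.36 × 10⁻⁴, so Δρ ≈ 0.3447 kg m⁻³.
N² = (g/ρ₀)·Δρ/Δz = g·(Δρ/ρ₀)/Δz = 9.8 × 3.36 × 10⁻⁴ / 15 = 2.1952 × 10⁻⁴ s⁻².
N = √(2.1952 × 10⁻⁴) = 0.014816 rad s⁻¹ → T = 2π/N = 424.08 s = 7.0680 min ≈ 7.07 min.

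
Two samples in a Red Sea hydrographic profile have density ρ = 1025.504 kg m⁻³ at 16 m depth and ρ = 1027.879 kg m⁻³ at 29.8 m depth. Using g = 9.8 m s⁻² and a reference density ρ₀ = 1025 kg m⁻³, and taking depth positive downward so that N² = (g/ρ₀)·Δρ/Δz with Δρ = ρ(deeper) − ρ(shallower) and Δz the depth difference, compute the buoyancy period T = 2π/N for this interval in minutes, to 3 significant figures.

Δρ = 1027.879 − 1025.504 = 2.375 kg m⁻³ over Δz = 29.8 − 16 = 13.8 m.
N² = (9.8/1025) × (2.375/13.8) = 1.6455 × 10⁻³ s⁻².
N = √(1.6455 × 10⁻³) = 0.040565 rad s⁻¹, so T = 2π/N = 154.89 s = 2.5815 min ≈ 2.58 min.

2.58 min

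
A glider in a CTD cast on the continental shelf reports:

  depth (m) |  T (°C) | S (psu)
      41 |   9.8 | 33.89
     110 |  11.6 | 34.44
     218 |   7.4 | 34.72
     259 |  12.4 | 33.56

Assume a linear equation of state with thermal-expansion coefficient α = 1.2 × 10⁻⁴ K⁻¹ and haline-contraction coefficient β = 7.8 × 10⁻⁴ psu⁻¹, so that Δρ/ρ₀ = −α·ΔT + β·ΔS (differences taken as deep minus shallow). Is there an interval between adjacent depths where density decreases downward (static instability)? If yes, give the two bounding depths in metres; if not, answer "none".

218–259 m

Evaluate Δρ/ρ₀ = −αΔT + βΔS across each adjacent pair:
  41–110 m: −αΔT+βΔS = −(1.2 × 10⁻⁴)(+1.8)+(7.8 × 10⁻⁴)(+0.55) = 2.1 × 10⁻⁴ → stable
  110–218 m: −αΔT+βΔS = −(1.2 × 10⁻⁴)(-4.2)+(7.8 × 10⁻⁴)(+0.28) = 7.2 × 10⁻⁴ → stable
  218–259 m: −αΔT+βΔS = −(1.2 × 10⁻⁴)(+5.0)+(7.8 × 10⁻⁴)(-1.16) = -1.5 × 10⁻³ → UNSTABLE
The 218–259 m interval has Δρ < 0: lighter water underlies denser water.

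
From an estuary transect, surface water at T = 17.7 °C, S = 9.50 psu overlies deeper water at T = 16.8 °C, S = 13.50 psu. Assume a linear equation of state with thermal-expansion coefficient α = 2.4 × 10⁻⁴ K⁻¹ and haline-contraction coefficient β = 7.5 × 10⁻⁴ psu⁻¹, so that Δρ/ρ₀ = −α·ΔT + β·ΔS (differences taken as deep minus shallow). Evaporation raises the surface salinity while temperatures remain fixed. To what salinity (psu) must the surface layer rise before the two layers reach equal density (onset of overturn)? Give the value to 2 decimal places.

13.79 psu

Neutral buoyancy requires −α(T_deep − T_surf) + β(S_deep − S_surf′) = 0.
S_surf′ = S_deep − (α/β)·ΔT = 13.50 − (2.4 × 10⁻⁴/7.5 × 10⁻⁴)·(-0.9) = 13.7880 psu.
Increase required: 13.7880 − 9.50 = 4.2880 psu.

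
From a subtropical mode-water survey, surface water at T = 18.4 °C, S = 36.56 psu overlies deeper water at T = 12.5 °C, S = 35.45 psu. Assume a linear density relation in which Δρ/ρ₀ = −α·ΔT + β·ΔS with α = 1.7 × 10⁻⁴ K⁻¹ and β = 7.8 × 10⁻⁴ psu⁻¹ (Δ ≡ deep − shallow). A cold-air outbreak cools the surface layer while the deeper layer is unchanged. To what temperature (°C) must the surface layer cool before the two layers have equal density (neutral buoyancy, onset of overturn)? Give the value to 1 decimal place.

17.6 °C

Neutral buoyancy requires Δρ = 0, i.e. −α(T_deep − T_surf′) + β(S_deep − S_surf) = 0.
T_surf′ = T_deep − (β/α)·ΔS = 12.5 − (7.8 × 10⁻⁴/1.7 × 10⁻⁴)·(-1.11) = 17.593 °C.
Cooling required: 18.4 − (17.593) = 0.807 °C.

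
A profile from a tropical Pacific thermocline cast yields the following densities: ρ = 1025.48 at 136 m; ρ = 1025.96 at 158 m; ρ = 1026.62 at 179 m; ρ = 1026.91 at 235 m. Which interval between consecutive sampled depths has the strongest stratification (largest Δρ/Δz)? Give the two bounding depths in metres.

Compute the density gradient over each adjacent pair:
  136–158 m: Δρ/Δz = 0.48/22 = 0.022 kg m⁻⁴
  158–179 m: Δρ/Δz = 0.66/21 = 0.031 kg m⁻⁴
  179–235 m: Δρ/Δz = 0.29/56 = 5.2 × 10⁻³ kg m⁻⁴
The largest gradient is in the 158–179 m interval — the pycnocline.

158–179 m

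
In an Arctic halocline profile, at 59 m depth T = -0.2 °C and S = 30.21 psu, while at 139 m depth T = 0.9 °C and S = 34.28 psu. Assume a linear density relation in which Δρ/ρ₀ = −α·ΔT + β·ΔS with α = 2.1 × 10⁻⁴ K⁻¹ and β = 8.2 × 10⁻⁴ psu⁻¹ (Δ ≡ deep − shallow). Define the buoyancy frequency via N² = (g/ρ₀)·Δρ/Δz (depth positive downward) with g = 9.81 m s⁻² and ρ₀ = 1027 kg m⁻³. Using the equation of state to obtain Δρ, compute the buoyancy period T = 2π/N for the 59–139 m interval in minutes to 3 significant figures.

5.37 min

ΔT = +1.1 K, ΔS = +4.07 psu (deep − shallow).
Δρ/ρ₀ = −αΔT + βΔS = -2.31 × 10⁻⁴ + 3.3374 × 10⁻³ = 3.1064 × 10⁻³, so Δρ ≈ 3.190 kg m⁻³.
N² = (g/ρ₀)·Δρ/Δz = g·(Δρ/ρ₀)/Δz = 9.81 × 3.1064 × 10⁻³ / 80 = 3.8092 × 10⁻⁴ s⁻².
N = √(3.8092 × 10⁻⁴) = 0.019517 rad s⁻¹ → T = 2π/N = 321.93 s = 5.3655 min ≈ 5.37 min.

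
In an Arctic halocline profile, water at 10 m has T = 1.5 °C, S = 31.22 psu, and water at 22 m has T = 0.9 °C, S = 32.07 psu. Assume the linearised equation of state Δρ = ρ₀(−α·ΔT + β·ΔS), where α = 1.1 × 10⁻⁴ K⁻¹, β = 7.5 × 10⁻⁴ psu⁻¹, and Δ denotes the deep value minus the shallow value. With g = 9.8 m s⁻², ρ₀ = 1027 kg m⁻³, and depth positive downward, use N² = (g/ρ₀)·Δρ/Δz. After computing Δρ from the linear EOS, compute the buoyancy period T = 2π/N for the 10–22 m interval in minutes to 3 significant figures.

ΔT = -0.6 K, ΔS = +0.85 psu (deep − shallow).
Δρ/ρ₀ = −αΔT + βΔS = 6.60 × 10⁻⁵ + 6.375 × 10⁻⁴ = 7.035 × 10⁻⁴, so Δρ ≈ 0.7225 kg m⁻³.
N² = (g/ρ₀)·Δρ/Δz = g·(Δρ/ρ₀)/Δz = 9.8 × 7.035 × 10⁻⁴ / 12 = 5.7453 × 10⁻⁴ s⁻².
N = √(5.7453 × 10⁻⁴) = 0.023969 rad s⁻¹ → T = 2π/N = 262.14 s = 4.3690 min ≈ 4.37 min.

4.37 min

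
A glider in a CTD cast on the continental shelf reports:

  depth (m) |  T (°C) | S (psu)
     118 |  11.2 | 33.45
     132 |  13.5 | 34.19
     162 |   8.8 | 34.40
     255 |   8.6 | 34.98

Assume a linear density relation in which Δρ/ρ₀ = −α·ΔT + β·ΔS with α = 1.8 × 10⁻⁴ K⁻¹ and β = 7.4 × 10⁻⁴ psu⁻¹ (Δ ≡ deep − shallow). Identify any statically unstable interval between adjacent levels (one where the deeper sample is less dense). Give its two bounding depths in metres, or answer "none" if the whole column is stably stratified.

none

Evaluate Δρ/ρ₀ = −αΔT + βΔS across each adjacent pair:
  118–132 m: −αΔT+βΔS = −(1.8 × 10⁻⁴)(+2.3)+(7.4 × 10⁻⁴)(+0.74) = 1.3 × 10⁻⁴ → stable
  132–162 m: −αΔT+βΔS = −(1.8 × 10⁻⁴)(-4.7)+(7.4 × 10⁻⁴)(+0.21) = 1.0 × 10⁻³ → stable
  162–255 m: −αΔT+βΔS = −(1.8 × 10⁻⁴)(-0.2)+(7.4 × 10⁻⁴)(+0.58) = 4.7 × 10⁻⁴ → stable
Every interval has Δρ > 0: the column is stably stratified throughout.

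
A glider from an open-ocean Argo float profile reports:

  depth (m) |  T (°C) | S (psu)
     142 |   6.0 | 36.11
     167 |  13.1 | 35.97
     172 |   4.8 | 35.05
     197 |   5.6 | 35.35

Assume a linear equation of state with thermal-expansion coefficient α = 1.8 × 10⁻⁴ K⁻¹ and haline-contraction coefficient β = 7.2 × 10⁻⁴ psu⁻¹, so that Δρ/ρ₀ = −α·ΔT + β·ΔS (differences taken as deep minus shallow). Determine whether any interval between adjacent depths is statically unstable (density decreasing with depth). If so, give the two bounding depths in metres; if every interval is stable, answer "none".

Evaluate Δρ/ρ₀ = −αΔT + βΔS across each adjacent pair:
  142–167 m: −αΔT+βΔS = −(1.8 × 10⁻⁴)(+7.1)+(7.2 × 10⁻⁴)(-0.14) = -1.4 × 10⁻³ → UNSTABLE
  167–172 m: −αΔT+βΔS = −(1.8 × 10⁻⁴)(-8.3)+(7.2 × 10⁻⁴)(-0.92) = 8.3 × 10⁻⁴ → stable
  172–197 m: −αΔT+βΔS = −(1.8 × 10⁻⁴)(+0.8)+(7.2 × 10⁻⁴)(+0.30) = 7.2 × 10⁻⁵ → stable
The 142–167 m interval has Δρ < 0: lighter water underlies denser water.

142–167 m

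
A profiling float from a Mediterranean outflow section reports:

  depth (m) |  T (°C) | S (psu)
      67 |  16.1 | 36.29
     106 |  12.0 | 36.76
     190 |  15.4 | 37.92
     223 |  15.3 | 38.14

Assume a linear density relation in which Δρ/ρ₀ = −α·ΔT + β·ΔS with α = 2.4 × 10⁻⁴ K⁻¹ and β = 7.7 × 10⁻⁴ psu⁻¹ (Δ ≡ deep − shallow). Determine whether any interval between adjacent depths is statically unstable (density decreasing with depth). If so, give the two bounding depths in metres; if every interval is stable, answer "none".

Evaluate Δρ/ρ₀ = −αΔT + βΔS across each adjacent pair:
  67–106 m: −αΔT+βΔS = −(2.4 × 10⁻⁴)(-4.1)+(7.7 × 10⁻⁴)(+0.47) = 1.3 × 10⁻³ → stable
  106–190 m: −αΔT+βΔS = −(2.4 × 10⁻⁴)(+3.4)+(7.7 × 10⁻⁴)(+1.16) = 7.7 × 10⁻⁵ → stable
  190–223 m: −αΔT+βΔS = −(2.4 × 10⁻⁴)(-0.1)+(7.7 × 10⁻⁴)(+0.22) = 1.9 × 10⁻⁴ → stable
Every interval has Δρ > 0: the column is stably stratified throughout.

none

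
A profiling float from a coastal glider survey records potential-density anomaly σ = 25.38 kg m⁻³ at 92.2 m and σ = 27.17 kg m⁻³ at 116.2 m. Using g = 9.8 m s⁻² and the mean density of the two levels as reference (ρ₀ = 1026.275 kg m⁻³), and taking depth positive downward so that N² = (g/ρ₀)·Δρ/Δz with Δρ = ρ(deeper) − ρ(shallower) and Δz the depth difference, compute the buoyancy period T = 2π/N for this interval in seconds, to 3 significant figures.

235 s

Δρ = 1027.17 − 1025.38 = 1.79 kg m⁻³ over Δz = 116.2 − 92.2 = 24 m.
N² = (9.8/1026.275) × (1.79/24) = 7.1220 × 10⁻⁴ s⁻².
N = √(7.1220 × 10⁻⁴) = 0.026687 rad s⁻¹, so T = 2π/N = 235.44 s ≈ 235 s.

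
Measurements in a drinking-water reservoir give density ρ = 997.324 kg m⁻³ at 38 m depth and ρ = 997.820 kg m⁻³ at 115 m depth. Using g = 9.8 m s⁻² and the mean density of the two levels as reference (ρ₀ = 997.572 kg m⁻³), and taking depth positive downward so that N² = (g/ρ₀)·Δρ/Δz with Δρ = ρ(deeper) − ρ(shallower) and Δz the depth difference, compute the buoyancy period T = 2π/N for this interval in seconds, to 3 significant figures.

790 s

Δρ = 997.820 − 997.324 = 0.496 kg m⁻³ over Δz = 115 − 38 = 77 m.
N² = (9.8/997.572) × (0.496/77) = 6.3281 × 10⁻⁵ s⁻².
N = √(6.3281 × 10⁻⁵) = 7.9549 × 10⁻³ rad s⁻¹, so T = 2π/N = 789.85 s ≈ 790 s.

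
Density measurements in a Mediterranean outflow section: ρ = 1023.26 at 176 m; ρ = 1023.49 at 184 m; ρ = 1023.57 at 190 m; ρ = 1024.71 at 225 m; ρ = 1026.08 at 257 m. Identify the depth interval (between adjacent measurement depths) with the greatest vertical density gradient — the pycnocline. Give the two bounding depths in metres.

225–257 m

Compute the density gradient over each adjacent pair:
  176–184 m: Δρ/Δz = 0.23/8 = 0.029 kg m⁻⁴
  184–190 m: Δρ/Δz = 0.08/6 = 0.013 kg m⁻⁴
  190–225 m: Δρ/Δz = 1.14/35 = 0.033 kg m⁻⁴
  225–257 m: Δρ/Δz = 1.37/32 = 0.043 kg m⁻⁴
The largest gradient is in the 225–257 m interval — the pycnocline.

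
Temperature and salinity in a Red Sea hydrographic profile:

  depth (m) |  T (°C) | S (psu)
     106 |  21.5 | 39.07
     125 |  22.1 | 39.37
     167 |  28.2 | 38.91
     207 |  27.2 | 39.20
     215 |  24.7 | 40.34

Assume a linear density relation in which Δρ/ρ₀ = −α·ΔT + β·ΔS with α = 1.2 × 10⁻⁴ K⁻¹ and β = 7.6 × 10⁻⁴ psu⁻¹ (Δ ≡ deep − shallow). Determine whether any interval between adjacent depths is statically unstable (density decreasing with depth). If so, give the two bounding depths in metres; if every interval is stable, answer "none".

Evaluate Δρ/ρ₀ = −αΔT + βΔS across each adjacent pair:
  106–125 m: −αΔT+βΔS = −(1.2 × 10⁻⁴)(+0.6)+(7.6 × 10⁻⁴)(+0.30) = 1.6 × 10⁻⁴ → stable
  125–167 m: −αΔT+βΔS = −(1.2 × 10⁻⁴)(+6.1)+(7.6 × 10⁻⁴)(-0.46) = -1.1 × 10⁻³ → UNSTABLE
  167–207 m: −αΔT+βΔS = −(1.2 × 10⁻⁴)(-1.0)+(7.6 × 10⁻⁴)(+0.29) = 3.4 × 10⁻⁴ → stable
  207–215 m: −αΔT+βΔS = −(1.2 × 10⁻⁴)(-2.5)+(7.6 × 10⁻⁴)(+1.14) = 1.2 × 10⁻³ → stable
The 125–167 m interval has Δρ < 0: lighter water underlies denser water.

125–167 m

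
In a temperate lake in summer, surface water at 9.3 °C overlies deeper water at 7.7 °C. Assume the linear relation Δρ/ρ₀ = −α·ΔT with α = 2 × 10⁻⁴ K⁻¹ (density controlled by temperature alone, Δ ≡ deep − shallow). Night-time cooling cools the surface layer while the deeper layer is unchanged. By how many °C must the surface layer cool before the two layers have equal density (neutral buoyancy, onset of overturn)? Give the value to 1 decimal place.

1.6 °C

With temperature the only control, equal density requires T_surf′ = T_deep.
T_surf′ = 7.7 °C.
Cooling required: 9.3 − 7.7 = 1.6 °C.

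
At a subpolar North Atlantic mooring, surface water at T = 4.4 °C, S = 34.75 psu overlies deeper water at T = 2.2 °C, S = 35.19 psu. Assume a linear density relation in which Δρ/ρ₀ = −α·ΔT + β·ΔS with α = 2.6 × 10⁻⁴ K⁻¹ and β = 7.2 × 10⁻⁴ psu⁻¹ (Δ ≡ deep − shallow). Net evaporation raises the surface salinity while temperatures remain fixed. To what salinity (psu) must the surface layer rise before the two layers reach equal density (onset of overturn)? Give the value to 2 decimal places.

35.98 psu

Neutral buoyancy requires −α(T_deep − T_surf) + β(S_deep − S_surf′) = 0.
S_surf′ = S_deep − (α/β)·ΔT = 35.19 − (2.6 × 10⁻⁴/7.2 × 10⁻⁴)·(-2.2) = 35.9844 psu.
Increase required: 35.9844 − 34.75 = 1.2344 psu.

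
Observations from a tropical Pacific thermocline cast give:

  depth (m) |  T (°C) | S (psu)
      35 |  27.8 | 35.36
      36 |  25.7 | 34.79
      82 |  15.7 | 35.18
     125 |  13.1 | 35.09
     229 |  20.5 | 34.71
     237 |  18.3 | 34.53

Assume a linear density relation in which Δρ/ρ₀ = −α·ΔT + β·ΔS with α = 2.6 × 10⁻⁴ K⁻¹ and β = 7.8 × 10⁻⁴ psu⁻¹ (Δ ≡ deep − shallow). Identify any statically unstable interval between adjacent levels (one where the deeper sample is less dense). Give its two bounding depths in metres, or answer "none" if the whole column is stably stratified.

Evaluate Δρ/ρ₀ = −αΔT + βΔS across each adjacent pair:
  35–36 m: −αΔT+βΔS = −(2.6 × 10⁻⁴)(-2.1)+(7.8 × 10⁻⁴)(-0.57) = 1.0 × 10⁻⁴ → stable
  36–82 m: −αΔT+βΔS = −(2.6 × 10⁻⁴)(-10.0)+(7.8 × 10⁻⁴)(+0.39) = 2.9 × 10⁻³ → stable
  82–125 m: −αΔT+βΔS = −(2.6 × 10⁻⁴)(-2.6)+(7.8 × 10⁻⁴)(-0.09) = 6.1 × 10⁻⁴ → stable
  125–229 m: −αΔT+βΔS = −(2.6 × 10⁻⁴)(+7.4)+(7.8 × 10⁻⁴)(-0.38) = -2.2 × 10⁻³ → UNSTABLE
  229–237 m: −αΔT+βΔS = −(2.6 × 10⁻⁴)(-2.2)+(7.8 × 10⁻⁴)(-0.18) = 4.3 × 10⁻⁴ → stable
The 125–229 m interval has Δρ < 0: lighter water underlies denser water.

125–229 m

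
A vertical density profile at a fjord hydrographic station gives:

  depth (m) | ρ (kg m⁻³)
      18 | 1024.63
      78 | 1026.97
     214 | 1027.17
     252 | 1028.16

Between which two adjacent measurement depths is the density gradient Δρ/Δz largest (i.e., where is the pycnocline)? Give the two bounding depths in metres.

Compute the density gradient over each adjacent pair:
  18–78 m: Δρ/Δz = 2.34/60 = 0.039 kg m⁻⁴
  78–214 m: Δρ/Δz = 0.20/136 = 1.5 × 10⁻³ kg m⁻⁴
  214–252 m: Δρ/Δz = 0.99/38 = 0.026 kg m⁻⁴
The largest gradient is in the 18–78 m interval — the pycnocline.

18–78 m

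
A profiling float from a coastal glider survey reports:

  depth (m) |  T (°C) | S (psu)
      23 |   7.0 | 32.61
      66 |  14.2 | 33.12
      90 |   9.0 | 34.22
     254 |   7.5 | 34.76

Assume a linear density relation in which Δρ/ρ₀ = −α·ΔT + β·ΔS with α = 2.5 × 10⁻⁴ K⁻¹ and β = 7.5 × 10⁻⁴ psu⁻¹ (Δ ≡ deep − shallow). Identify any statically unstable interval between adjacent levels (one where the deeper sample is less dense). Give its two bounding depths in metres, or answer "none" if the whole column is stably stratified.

Evaluate Δρ/ρ₀ = −αΔT + βΔS across each adjacent pair:
  23–66 m: −αΔT+βΔS = −(2.5 × 10⁻⁴)(+7.2)+(7.5 × 10⁻⁴)(+0.51) = -1.4 × 10⁻³ → UNSTABLE
  66–90 m: −αΔT+βΔS = −(2.5 × 10⁻⁴)(-5.2)+(7.5 × 10⁻⁴)(+1.10) = 2.1 × 10⁻³ → stable
  90–254 m: −αΔT+βΔS = −(2.5 × 10⁻⁴)(-1.5)+(7.5 × 10⁻⁴)(+0.54) = 7.8 × 10⁻⁴ → stable
The 23–66 m interval has Δρ < 0: lighter water underlies denser water.

23–66 m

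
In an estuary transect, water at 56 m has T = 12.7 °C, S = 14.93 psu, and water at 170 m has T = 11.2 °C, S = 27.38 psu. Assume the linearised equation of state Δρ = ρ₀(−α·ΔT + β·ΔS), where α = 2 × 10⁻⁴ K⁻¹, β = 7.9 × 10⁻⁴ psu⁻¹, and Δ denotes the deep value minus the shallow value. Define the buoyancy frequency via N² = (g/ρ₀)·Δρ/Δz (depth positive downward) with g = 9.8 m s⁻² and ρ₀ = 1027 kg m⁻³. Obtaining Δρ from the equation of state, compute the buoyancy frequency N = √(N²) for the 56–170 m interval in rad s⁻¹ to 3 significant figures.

ΔT = -1.5 K, ΔS = +12.45 psu (deep − shallow).
Δρ/ρ₀ = −αΔT + βΔS = 3.00 × 10⁻⁴ + 9.8355 × 10⁻³ = 0.0101355, so Δρ ≈ 10.41 kg m⁻³.
N² = (g/ρ₀)·Δρ/Δz = g·(Δρ/ρ₀)/Δz = 9.8 × 0.0101355 / 114 = 8.7130 × 10⁻⁴ s⁻².
N = √(8.7130 × 10⁻⁴) = 0.029518 rad s⁻¹ ≈ 0.0295 rad s⁻¹.

0.0295 rad s⁻¹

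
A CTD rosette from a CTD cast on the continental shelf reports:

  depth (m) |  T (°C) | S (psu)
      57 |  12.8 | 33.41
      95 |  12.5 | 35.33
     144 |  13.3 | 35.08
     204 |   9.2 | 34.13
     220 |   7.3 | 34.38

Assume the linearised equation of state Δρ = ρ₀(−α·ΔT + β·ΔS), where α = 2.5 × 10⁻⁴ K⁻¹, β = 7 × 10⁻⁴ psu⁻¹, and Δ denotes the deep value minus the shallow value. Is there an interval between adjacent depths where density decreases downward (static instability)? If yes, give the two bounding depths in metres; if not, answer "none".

Evaluate Δρ/ρ₀ = −αΔT + βΔS across each adjacent pair:
  57–95 m: −αΔT+βΔS = −(2.5 × 10⁻⁴)(-0.3)+(7 × 10⁻⁴)(+1.92) = 1.4 × 10⁻³ → stable
  95–144 m: −αΔT+βΔS = −(2.5 × 10⁻⁴)(+0.8)+(7 × 10⁻⁴)(-0.25) = -3.8 × 10⁻⁴ → UNSTABLE
  144–204 m: −αΔT+βΔS = −(2.5 × 10⁻⁴)(-4.1)+(7 × 10⁻⁴)(-0.95) = 3.6 × 10⁻⁴ → stable
  204–220 m: −αΔT+βΔS = −(2.5 × 10⁻⁴)(-1.9)+(7 × 10⁻⁴)(+0.25) = 6.5 × 10⁻⁴ → stable
The 95–144 m interval has Δρ < 0: lighter water underlies denser water.

95–144 m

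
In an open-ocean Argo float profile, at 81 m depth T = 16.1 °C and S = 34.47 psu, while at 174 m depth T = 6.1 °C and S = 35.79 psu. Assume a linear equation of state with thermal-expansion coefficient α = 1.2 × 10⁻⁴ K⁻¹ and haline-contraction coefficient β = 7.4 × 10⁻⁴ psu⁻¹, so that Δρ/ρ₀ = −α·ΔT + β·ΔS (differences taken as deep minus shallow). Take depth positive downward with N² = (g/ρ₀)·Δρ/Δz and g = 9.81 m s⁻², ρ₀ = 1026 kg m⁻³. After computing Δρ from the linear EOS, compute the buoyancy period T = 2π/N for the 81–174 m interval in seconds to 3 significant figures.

415 s

ΔT = -10.0 K, ΔS = +1.32 psu (deep − shallow).
Δρ/ρ₀ = −αΔT + βΔS = 1.20 × 10⁻³ + 9.768 × 10⁻⁴ = 2.1768 × 10⁻³, so Δρ ≈ 2.233 kg m⁻³.
N² = (g/ρ₀)·Δρ/Δz = g·(Δρ/ρ₀)/Δz = 9.81 × 2.1768 × 10⁻³ / 93 = 2.2962 × 10⁻⁴ s⁻².
N = √(2.2962 × 10⁻⁴) = 0.015153 rad s⁻¹ → T = 2π/N = 414.65 s ≈ 415 s.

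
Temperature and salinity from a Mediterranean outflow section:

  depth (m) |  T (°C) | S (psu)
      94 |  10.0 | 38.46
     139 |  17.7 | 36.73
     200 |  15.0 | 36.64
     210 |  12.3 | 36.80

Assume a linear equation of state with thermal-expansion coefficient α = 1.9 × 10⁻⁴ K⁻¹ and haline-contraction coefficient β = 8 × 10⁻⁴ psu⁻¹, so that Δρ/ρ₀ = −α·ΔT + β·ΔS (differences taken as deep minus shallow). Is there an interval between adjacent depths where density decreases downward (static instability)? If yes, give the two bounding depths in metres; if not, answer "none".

94–139 m

Evaluate Δρ/ρ₀ = −αΔT + βΔS across each adjacent pair:
  94–139 m: −αΔT+βΔS = −(1.9 × 10⁻⁴)(+7.7)+(8 × 10⁻⁴)(-1.73) = -2.8 × 10⁻³ → UNSTABLE
  139–200 m: −αΔT+βΔS = −(1.9 × 10⁻⁴)(-2.7)+(8 × 10⁻⁴)(-0.09) = 4.4 × 10⁻⁴ → stable
  200–210 m: −αΔT+βΔS = −(1.9 × 10⁻⁴)(-2.7)+(8 × 10⁻⁴)(+0.16) = 6.4 × 10⁻⁴ → stable
The 94–139 m interval has Δρ < 0: lighter water underlies denser water.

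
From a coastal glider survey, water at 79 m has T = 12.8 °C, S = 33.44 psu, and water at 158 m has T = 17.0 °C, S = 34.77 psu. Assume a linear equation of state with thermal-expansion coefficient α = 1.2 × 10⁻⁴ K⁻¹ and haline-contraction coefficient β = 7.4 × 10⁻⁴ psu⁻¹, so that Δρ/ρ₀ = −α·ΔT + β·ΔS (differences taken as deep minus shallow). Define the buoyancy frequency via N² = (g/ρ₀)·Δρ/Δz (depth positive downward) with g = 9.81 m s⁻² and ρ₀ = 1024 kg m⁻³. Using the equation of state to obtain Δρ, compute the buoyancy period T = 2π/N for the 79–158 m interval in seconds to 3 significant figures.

ΔT = +4.2 K, ΔS = +1.33 psu (deep − shallow).
Δρ/ρ₀ = −αΔT + βΔS = -5.04 × 10⁻⁴ + 9.842 × 10⁻⁴ = 4.802 × 10⁻⁴, so Δρ ≈ 0.4917 kg m⁻³.
N² = (g/ρ₀)·Δρ/Δz = g·(Δρ/ρ₀)/Δz = 9.81 × 4.802 × 10⁻⁴ / 79 = 5.9630 × 10⁻⁵ s⁻².
N = √(5.9630 × 10⁻⁵) = 7.7220 × 10⁻³ rad s⁻¹ → T = 2π/N = 813.67 s ≈ 814 s.

814 s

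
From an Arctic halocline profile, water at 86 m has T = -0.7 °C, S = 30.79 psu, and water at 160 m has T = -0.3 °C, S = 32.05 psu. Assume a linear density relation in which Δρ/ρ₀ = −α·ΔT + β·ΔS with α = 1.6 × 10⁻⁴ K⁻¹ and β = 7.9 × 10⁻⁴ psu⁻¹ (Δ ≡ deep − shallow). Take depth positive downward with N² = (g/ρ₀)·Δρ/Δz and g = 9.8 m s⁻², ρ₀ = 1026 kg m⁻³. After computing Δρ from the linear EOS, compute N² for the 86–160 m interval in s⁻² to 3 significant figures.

ΔT = +0.4 K, ΔS = +1.26 psu (deep − shallow).
Δρ/ρ₀ = −αΔT + βΔS = -6.40 × 10⁻⁵ + 9.954 × 10⁻⁴ = 9.314 × 10⁻⁴, so Δρ ≈ 0.9556 kg m⁻³.
N² = (g/ρ₀)·Δρ/Δz = g·(Δρ/ρ₀)/Δz = 9.8 × 9.314 × 10⁻⁴ / 74 = 1.2335 × 10⁻⁴ s⁻² ≈ 1.23 × 10⁻⁴ s⁻².

1.23 × 10⁻⁴ s⁻²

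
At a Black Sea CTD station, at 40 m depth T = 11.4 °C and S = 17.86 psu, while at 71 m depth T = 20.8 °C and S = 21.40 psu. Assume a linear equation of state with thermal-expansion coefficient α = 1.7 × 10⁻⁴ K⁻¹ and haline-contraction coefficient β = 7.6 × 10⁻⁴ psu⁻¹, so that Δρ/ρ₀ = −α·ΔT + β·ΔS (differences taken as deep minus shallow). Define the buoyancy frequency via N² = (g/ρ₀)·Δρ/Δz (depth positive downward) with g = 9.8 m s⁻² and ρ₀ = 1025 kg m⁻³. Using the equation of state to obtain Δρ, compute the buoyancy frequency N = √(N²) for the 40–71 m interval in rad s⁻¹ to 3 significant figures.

ΔT = +9.4 K, ΔS = +3.54 psu (deep − shallow).
Δρ/ρ₀ = −αΔT + βΔS = -1.598 × 10⁻³ + 2.6904 × 10⁻³ = 1.0924 × 10⁻³, so Δρ ≈ 1.120 kg m⁻³.
N² = (g/ρ₀)·Δρ/Δz = g·(Δρ/ρ₀)/Δz = 9.8 × 1.0924 × 10⁻³ / 31 = 3.4534 × 10⁻⁴ s⁻².
N = √(3.4534 × 10⁻⁴) = 0.018583 rad s⁻¹ ≈ 0.0186 rad s⁻¹.

0.0186 rad s⁻¹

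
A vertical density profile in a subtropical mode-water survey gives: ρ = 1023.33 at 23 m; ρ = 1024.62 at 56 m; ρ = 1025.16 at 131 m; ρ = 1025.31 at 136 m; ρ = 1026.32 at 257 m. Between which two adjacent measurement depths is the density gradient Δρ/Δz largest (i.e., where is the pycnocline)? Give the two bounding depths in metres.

23–56 m

Compute the density gradient over each adjacent pair:
  23–56 m: Δρ/Δz = 1.29/33 = 0.039 kg m⁻⁴
  56–131 m: Δρ/Δz = 0.54/75 = 7.2 × 10⁻³ kg m⁻⁴
  131–136 m: Δρ/Δz = 0.15/5 = 0.030 kg m⁻⁴
  136–257 m: Δρ/Δz = 1.01/121 = 8.3 × 10⁻³ kg m⁻⁴
The largest gradient is in the 23–56 m interval — the pycnocline.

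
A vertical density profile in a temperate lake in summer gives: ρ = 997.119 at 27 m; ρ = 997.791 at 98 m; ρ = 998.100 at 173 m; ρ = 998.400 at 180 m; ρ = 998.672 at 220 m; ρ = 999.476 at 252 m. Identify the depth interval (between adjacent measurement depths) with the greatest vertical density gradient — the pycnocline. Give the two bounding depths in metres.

Compute the density gradient over each adjacent pair:
  27–98 m: Δρ/Δz = 0.672/71 = 9.5 × 10⁻³ kg m⁻⁴
  98–173 m: Δρ/Δz = 0.309/75 = 4.1 × 10⁻³ kg m⁻⁴
  173–180 m: Δρ/Δz = 0.300/7 = 0.043 kg m⁻⁴
  180–220 m: Δρ/Δz = 0.272/40 = 6.8 × 10⁻³ kg m⁻⁴
  220–252 m: Δρ/Δz = 0.804/32 = 0.025 kg m⁻⁴
The largest gradient is in the 173–180 m interval — the pycnocline.

173–180 m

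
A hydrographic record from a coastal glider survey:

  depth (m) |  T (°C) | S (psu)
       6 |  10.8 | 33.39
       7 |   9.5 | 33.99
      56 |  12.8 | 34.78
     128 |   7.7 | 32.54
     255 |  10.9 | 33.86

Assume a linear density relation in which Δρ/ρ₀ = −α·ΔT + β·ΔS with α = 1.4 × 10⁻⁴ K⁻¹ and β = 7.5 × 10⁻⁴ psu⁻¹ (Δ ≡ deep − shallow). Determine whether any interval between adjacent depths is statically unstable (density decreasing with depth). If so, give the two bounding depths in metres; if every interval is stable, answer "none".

56–128 m

Evaluate Δρ/ρ₀ = −αΔT + βΔS across each adjacent pair:
  6–7 m: −αΔT+βΔS = −(1.4 × 10⁻⁴)(-1.3)+(7.5 × 10⁻⁴)(+0.60) = 6.3 × 10⁻⁴ → stable
  7–56 m: −αΔT+βΔS = −(1.4 × 10⁻⁴)(+3.3)+(7.5 × 10⁻⁴)(+0.79) = 1.3 × 10⁻⁴ → stable
  56–128 m: −αΔT+βΔS = −(1.4 × 10⁻⁴)(-5.1)+(7.5 × 10⁻⁴)(-2.24) = -9.7 × 10⁻⁴ → UNSTABLE
  128–255 m: −αΔT+βΔS = −(1.4 × 10⁻⁴)(+3.2)+(7.5 × 10⁻⁴)(+1.32) = 5.4 × 10⁻⁴ → stable
The 56–128 m interval has Δρ < 0: lighter water underlies denser water.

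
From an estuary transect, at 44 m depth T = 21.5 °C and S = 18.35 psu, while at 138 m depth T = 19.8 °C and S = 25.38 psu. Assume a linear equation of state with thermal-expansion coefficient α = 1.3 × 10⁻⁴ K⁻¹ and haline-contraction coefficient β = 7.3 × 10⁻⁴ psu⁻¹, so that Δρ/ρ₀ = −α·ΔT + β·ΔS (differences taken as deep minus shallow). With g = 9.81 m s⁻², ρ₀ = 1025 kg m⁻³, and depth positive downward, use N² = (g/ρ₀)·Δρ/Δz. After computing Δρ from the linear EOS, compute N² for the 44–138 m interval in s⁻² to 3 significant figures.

5.59 × 10⁻⁴ s⁻²

ΔT = -1.7 K, ΔS = +7.03 psu (deep − shallow).
Δρ/ρ₀ = −αΔT + βΔS = 2.21 × 10⁻⁴ + 5.1319 × 10⁻³ = 5.3529 × 10⁻³, so Δρ ≈ 5.487 kg m⁻³.
N² = (g/ρ₀)·Δρ/Δz = g·(Δρ/ρ₀)/Δz = 9.81 × 5.3529 × 10⁻³ / 94 = 5.5864 × 10⁻⁴ s⁻² ≈ 5.59 × 10⁻⁴ s⁻².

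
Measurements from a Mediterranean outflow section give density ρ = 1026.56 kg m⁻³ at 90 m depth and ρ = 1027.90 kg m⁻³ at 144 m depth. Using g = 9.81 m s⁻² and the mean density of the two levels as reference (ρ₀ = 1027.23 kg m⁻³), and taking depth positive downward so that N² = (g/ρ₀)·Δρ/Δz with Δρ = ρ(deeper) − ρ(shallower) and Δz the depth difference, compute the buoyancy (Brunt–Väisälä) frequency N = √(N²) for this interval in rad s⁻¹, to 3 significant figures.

0.0154 rad s⁻¹

Δρ = 1027.90 − 1026.56 = 1.34 kg m⁻³ over Δz = 144 − 90 = 54 m.
N² = (9.81/1027.23) × (1.34/54) = 2.3698 × 10⁻⁴ s⁻².
N = √(2.3698 × 10⁻⁴) = 0.015394 rad s⁻¹ ≈ 0.0154 rad s⁻¹.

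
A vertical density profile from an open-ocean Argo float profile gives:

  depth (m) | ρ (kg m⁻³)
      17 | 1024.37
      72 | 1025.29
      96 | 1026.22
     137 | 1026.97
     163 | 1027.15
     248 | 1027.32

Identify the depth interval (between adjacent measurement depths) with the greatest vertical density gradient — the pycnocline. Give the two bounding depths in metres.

72–96 m

Compute the density gradient over each adjacent pair:
  17–72 m: Δρ/Δz = 0.92/55 = 0.017 kg m⁻⁴
  72–96 m: Δρ/Δz = 0.93/24 = 0.039 kg m⁻⁴
  96–137 m: Δρ/Δz = 0.75/41 = 0.018 kg m⁻⁴
  137–163 m: Δρ/Δz = 0.18/26 = 6.9 × 10⁻³ kg m⁻⁴
  163–248 m: Δρ/Δz = 0.17/85 = 2.0 × 10⁻³ kg m⁻⁴
The largest gradient is in the 72–96 m interval — the pycnocline.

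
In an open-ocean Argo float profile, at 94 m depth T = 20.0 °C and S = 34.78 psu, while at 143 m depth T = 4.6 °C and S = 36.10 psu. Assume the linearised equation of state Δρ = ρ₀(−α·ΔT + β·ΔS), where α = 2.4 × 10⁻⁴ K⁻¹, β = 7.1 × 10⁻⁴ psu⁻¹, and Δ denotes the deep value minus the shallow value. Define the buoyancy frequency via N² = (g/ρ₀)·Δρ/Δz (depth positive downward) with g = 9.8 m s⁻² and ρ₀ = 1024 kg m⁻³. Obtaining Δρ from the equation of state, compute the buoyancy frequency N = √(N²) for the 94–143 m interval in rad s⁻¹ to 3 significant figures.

0.0304 rad s⁻¹

ΔT = -15.4 K, ΔS = +1.32 psu (deep − shallow).
Δρ/ρ₀ = −αΔT + βΔS = 3.696 × 10⁻³ + 9.372 × 10⁻⁴ = 4.6332 × 10⁻³, so Δρ ≈ 4.744 kg m⁻³.
N² = (g/ρ₀)·Δρ/Δz = g·(Δρ/ρ₀)/Δz = 9.8 × 4.6332 × 10⁻³ / 49 = 9.2664 × 10⁻⁴ s⁻².
N = √(9.2664 × 10⁻⁴) = 0.030441 rad s⁻¹ ≈ 0.0304 rad s⁻¹.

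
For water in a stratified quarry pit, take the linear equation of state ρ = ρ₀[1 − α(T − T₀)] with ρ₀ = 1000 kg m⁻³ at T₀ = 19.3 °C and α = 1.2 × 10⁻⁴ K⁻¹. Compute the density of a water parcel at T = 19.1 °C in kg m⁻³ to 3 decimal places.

1000.024 kg m⁻³

T − T₀ = -0.2 K.
Bracket = 1 − α·(-0.2) = 1 + (2.40 × 10⁻⁵) = 1.0000240.
ρ = 1000 × 1.0000240 = 1000.024 kg m⁻³.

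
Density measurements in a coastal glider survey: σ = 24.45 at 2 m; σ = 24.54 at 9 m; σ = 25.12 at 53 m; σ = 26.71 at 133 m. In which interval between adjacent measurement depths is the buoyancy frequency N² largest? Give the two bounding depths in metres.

Compute the density gradient over each adjacent pair:
  2–9 m: Δρ/Δz = 0.09/7 = 0.013 kg m⁻⁴
  9–53 m: Δρ/Δz = 0.58/44 = 0.013 kg m⁻⁴
  53–133 m: Δρ/Δz = 1.59/80 = 0.020 kg m⁻⁴
The largest gradient is in the 53–133 m interval — the pycnocline.

53–133 m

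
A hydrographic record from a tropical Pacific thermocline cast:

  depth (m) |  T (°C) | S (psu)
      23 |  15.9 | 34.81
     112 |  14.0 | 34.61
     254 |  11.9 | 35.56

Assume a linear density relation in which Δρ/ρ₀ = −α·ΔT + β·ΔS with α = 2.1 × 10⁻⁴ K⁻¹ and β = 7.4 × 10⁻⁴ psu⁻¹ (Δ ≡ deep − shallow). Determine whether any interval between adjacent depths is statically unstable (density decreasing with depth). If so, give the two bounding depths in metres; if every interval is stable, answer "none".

none

Evaluate Δρ/ρ₀ = −αΔT + βΔS across each adjacent pair:
  23–112 m: −αΔT+βΔS = −(2.1 × 10⁻⁴)(-1.9)+(7.4 × 10⁻⁴)(-0.20) = 2.5 × 10⁻⁴ → stable
  112–254 m: −αΔT+βΔS = −(2.1 × 10⁻⁴)(-2.1)+(7.4 × 10⁻⁴)(+0.95) = 1.1 × 10⁻³ → stable
Every interval has Δρ > 0: the column is stably stratified throughout.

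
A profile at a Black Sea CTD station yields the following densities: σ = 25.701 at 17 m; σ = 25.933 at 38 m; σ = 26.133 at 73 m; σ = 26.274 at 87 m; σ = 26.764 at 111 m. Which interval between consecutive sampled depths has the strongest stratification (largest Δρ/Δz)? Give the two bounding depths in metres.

87–111 m

Compute the density gradient over each adjacent pair:
  17–38 m: Δρ/Δz = 0.232/21 = 0.011 kg m⁻⁴
  38–73 m: Δρ/Δz = 0.200/35 = 5.7 × 10⁻³ kg m⁻⁴
  73–87 m: Δρ/Δz = 0.141/14 = 0.010 kg m⁻⁴
  87–111 m: Δρ/Δz = 0.490/24 = 0.020 kg m⁻⁴
The largest gradient is in the 87–111 m interval — the pycnocline.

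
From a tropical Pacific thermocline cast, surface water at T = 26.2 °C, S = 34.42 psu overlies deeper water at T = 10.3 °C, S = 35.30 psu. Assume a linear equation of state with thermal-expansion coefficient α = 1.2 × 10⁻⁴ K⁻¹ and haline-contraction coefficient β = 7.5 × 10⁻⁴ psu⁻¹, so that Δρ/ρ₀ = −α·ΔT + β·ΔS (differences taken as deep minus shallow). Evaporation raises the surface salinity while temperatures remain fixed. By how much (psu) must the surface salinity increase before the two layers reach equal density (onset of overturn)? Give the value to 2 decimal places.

Neutral buoyancy requires −α(T_deep − T_surf) + β(S_deep − S_surf′) = 0.
S_surf′ = S_deep − (α/β)·ΔT = 35.30 − (1.2 × 10⁻⁴/7.5 × 10⁻⁴)·(-15.9) = 37.8440 psu.
Increase required: 37.8440 − 34.42 = 3.4240 psu.

3.42 psu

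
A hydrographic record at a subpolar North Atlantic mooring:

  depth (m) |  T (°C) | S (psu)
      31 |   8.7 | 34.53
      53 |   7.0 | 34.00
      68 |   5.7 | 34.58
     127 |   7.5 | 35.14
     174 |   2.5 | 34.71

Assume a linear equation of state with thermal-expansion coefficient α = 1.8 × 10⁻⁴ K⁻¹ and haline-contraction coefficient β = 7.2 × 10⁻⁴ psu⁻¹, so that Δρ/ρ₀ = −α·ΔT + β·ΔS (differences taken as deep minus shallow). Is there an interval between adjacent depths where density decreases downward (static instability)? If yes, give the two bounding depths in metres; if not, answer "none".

31–53 m

Evaluate Δρ/ρ₀ = −αΔT + βΔS across each adjacent pair:
  31–53 m: −αΔT+βΔS = −(1.8 × 10⁻⁴)(-1.7)+(7.2 × 10⁻⁴)(-0.53) = -7.6 × 10⁻⁵ → UNSTABLE
  53–68 m: −αΔT+βΔS = −(1.8 × 10⁻⁴)(-1.3)+(7.2 × 10⁻⁴)(+0.58) = 6.5 × 10⁻⁴ → stable
  68–127 m: −αΔT+βΔS = −(1.8 × 10⁻⁴)(+1.8)+(7.2 × 10⁻⁴)(+0.56) = 7.9 × 10⁻⁵ → stable
  127–174 m: −αΔT+βΔS = −(1.8 × 10⁻⁴)(-5.0)+(7.2 × 10⁻⁴)(-0.43) = 5.9 × 10⁻⁴ → stable
The 31–53 m interval has Δρ < 0: lighter water underlies denser water.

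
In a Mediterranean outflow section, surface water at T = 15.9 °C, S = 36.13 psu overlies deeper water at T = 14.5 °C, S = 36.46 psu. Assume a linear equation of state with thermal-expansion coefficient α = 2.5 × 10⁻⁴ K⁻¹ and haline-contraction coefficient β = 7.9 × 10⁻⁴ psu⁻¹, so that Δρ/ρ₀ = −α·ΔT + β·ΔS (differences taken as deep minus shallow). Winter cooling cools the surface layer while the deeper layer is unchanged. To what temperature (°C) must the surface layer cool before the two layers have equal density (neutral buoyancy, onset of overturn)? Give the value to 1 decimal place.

Neutral buoyancy requires Δρ = 0, i.e. −α(T_deep − T_surf′) + β(S_deep − S_surf) = 0.
T_surf′ = T_deep − (β/α)·ΔS = 14.5 − (7.9 × 10⁻⁴/2.5 × 10⁻⁴)·(+0.33) = 13.457 °C.
Cooling required: 15.9 − (13.457) = 2.443 °C.

13.5 °C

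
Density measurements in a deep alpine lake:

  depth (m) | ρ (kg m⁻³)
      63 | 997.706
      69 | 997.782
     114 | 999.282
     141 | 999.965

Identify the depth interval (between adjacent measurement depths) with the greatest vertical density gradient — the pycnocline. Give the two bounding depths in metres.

69–114 m

Compute the density gradient over each adjacent pair:
  63–69 m: Δρ/Δz = 0.076/6 = 0.013 kg m⁻⁴
  69–114 m: Δρ/Δz = 1.500/45 = 0.033 kg m⁻⁴
  114–141 m: Δρ/Δz = 0.683/27 = 0.025 kg m⁻⁴
The largest gradient is in the 69–114 m interval — the pycnocline.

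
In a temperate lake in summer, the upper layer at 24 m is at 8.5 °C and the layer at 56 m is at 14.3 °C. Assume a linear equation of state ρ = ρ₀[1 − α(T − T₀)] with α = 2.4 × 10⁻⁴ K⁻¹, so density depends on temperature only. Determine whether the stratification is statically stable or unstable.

ΔT = 14.3 − 8.5 = +5.8 K, so Δρ/ρ₀ = −αΔT = -1.392 × 10⁻³.
Δρ/ρ₀ < 0, so Δρ < 0: deeper water is lighter → statically unstable; the column would overturn.

unstable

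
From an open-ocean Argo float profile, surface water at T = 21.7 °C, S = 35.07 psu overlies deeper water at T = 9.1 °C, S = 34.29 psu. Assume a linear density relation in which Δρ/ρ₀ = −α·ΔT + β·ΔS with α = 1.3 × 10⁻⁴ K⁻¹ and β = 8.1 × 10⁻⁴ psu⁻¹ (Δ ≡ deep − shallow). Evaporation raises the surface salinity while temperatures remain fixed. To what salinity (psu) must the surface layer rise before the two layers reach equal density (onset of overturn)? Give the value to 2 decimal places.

Neutral buoyancy requires −α(T_deep − T_surf) + β(S_deep − S_surf′) = 0.
S_surf′ = S_deep − (α/β)·ΔT = 34.29 − (1.3 × 10⁻⁴/8.1 × 10⁻⁴)·(-12.6) = 36.3122 psu.
Increase required: 36.3122 − 35.07 = 1.2422 psu.

36.31 psu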